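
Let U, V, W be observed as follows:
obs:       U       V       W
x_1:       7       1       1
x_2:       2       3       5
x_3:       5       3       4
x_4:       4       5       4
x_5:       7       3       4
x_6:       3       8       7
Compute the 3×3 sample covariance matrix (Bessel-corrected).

Step 1 — column means:
  mean(U) = (7 + 2 + 5 + 4 + 7 + 3) / 6 = 28/6 = 4.6667
  mean(V) = (1 + 3 + 3 + 5 + 3 + 8) / 6 = 23/6 = 3.8333
  mean(W) = (1 + 5 + 4 + 4 + 4 + 7) / 6 = 25/6 = 4.1667

Step 2 — sample covariance S[i,j] = (1/(n-1)) · Σ_k (x_{k,i} - mean_i) · (x_{k,j} - mean_j), with n-1 = 5.
  S[U,U] = ((2.3333)·(2.3333) + (-2.6667)·(-2.6667) + (0.3333)·(0.3333) + (-0.6667)·(-0.6667) + (2.3333)·(2.3333) + (-1.6667)·(-1.6667)) / 5 = 21.3333/5 = 4.2667
  S[U,V] = ((2.3333)·(-2.8333) + (-2.6667)·(-0.8333) + (0.3333)·(-0.8333) + (-0.6667)·(1.1667) + (2.3333)·(-0.8333) + (-1.6667)·(4.1667)) / 5 = -14.3333/5 = -2.8667
  S[U,W] = ((2.3333)·(-3.1667) + (-2.6667)·(0.8333) + (0.3333)·(-0.1667) + (-0.6667)·(-0.1667) + (2.3333)·(-0.1667) + (-1.6667)·(2.8333)) / 5 = -14.6667/5 = -2.9333
  S[V,V] = ((-2.8333)·(-2.8333) + (-0.8333)·(-0.8333) + (-0.8333)·(-0.8333) + (1.1667)·(1.1667) + (-0.8333)·(-0.8333) + (4.1667)·(4.1667)) / 5 = 28.8333/5 = 5.7667
  S[V,W] = ((-2.8333)·(-3.1667) + (-0.8333)·(0.8333) + (-0.8333)·(-0.1667) + (1.1667)·(-0.1667) + (-0.8333)·(-0.1667) + (4.1667)·(2.8333)) / 5 = 20.1667/5 = 4.0333
  S[W,W] = ((-3.1667)·(-3.1667) + (0.8333)·(0.8333) + (-0.1667)·(-0.1667) + (-0.1667)·(-0.1667) + (-0.1667)·(-0.1667) + (2.8333)·(2.8333)) / 5 = 18.8333/5 = 3.7667

S is symmetric (S[j,i] = S[i,j]). Assembling:

S = [[4.2667, -2.8667, -2.9333],
 [-2.8667, 5.7667, 4.0333],
 [-2.9333, 4.0333, 3.7667]]


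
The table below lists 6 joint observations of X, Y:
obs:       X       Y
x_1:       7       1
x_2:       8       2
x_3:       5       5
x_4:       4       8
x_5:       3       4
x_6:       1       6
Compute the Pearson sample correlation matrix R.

Step 1 — column means:
  mean(X) = (7 + 8 + 5 + 4 + 3 + 1) / 6 = 28/6 = 4.6667
  mean(Y) = (1 + 2 + 5 + 8 + 4 + 6) / 6 = 26/6 = 4.3333

Step 2 — sample variances and covariances s[i,j] = (1/(n-1)) · Σ_k (x_{k,i} - mean_i) · (x_{k,j} - mean_j), with n-1 = 5:
  s[X,X] = ((2.3333)·(2.3333) + (3.3333)·(3.3333) + (0.3333)·(0.3333) + (-0.6667)·(-0.6667) + (-1.6667)·(-1.6667) + (-3.6667)·(-3.6667)) / 5 = 33.3333/5 = 6.6667
  s[X,Y] = ((2.3333)·(-3.3333) + (3.3333)·(-2.3333) + (0.3333)·(0.6667) + (-0.6667)·(3.6667) + (-1.6667)·(-0.3333) + (-3.6667)·(1.6667)) / 5 = -23.3333/5 = -4.6667
  s[Y,Y] = ((-3.3333)·(-3.3333) + (-2.3333)·(-2.3333) + (0.6667)·(0.6667) + (3.6667)·(3.6667) + (-0.3333)·(-0.3333) + (1.6667)·(1.6667)) / 5 = 33.3333/5 = 6.6667
  Sample standard deviations s_i = √(s[i,i]):
  s(X) = √(6.6667) = 2.582
  s(Y) = √(6.6667) = 2.582

Step 3 — r_{ij} = s_{ij} / (s_i · s_j):
  r[X,X] = 1 (diagonal).
  r[X,Y] = -4.6667 / (2.582 · 2.582) = -4.6667 / 6.6667 = -0.7
  r[Y,Y] = 1 (diagonal).

R is symmetric with unit diagonal. Assembling:

R = [[1, -0.7],
 [-0.7, 1]]


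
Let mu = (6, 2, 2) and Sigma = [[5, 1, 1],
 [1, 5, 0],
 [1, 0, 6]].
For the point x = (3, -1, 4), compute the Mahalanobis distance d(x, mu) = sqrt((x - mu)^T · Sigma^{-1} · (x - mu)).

Step 1 — centre the observation: (x - mu) = (-3, -3, 2).

Step 2 — invert Sigma (cofactor / det for 3×3, or solve directly):
  Sigma^{-1} = [[0.2158, -0.0432, -0.036],
 [-0.0432, 0.2086, 0.0072],
 [-0.036, 0.0072, 0.1727]].

Step 3 — form the quadratic (x - mu)^T · Sigma^{-1} · (x - mu):
  Sigma^{-1} · (x - mu) = (-0.5899, -0.482, 0.4317).
  (x - mu)^T · [Sigma^{-1} · (x - mu)] = (-3)·(-0.5899) + (-3)·(-0.482) + (2)·(0.4317) = 4.0791.

Step 4 — take square root: d = √(4.0791) ≈ 2.0197.

d(x, mu) = √(4.0791) ≈ 2.0197


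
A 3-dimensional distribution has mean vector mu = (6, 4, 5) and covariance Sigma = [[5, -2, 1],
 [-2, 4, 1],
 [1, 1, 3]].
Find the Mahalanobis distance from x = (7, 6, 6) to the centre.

Step 1 — centre the observation: (x - mu) = (1, 2, 1).

Step 2 — invert Sigma (cofactor / det for 3×3, or solve directly):
  Sigma^{-1} = [[0.3143, 0.2, -0.1714],
 [0.2, 0.4, -0.2],
 [-0.1714, -0.2, 0.4571]].

Step 3 — form the quadratic (x - mu)^T · Sigma^{-1} · (x - mu):
  Sigma^{-1} · (x - mu) = (0.5429, 0.8, -0.1143).
  (x - mu)^T · [Sigma^{-1} · (x - mu)] = (1)·(0.5429) + (2)·(0.8) + (1)·(-0.1143) = 2.0286.

Step 4 — take square root: d = √(2.0286) ≈ 1.4243.

d(x, mu) = √(2.0286) ≈ 1.4243


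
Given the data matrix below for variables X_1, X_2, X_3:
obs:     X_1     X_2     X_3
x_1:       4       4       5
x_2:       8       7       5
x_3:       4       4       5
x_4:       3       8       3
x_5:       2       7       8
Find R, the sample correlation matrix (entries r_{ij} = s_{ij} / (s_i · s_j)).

Step 1 — column means:
  mean(X_1) = (4 + 8 + 4 + 3 + 2) / 5 = 21/5 = 4.2
  mean(X_2) = (4 + 7 + 4 + 8 + 7) / 5 = 30/5 = 6
  mean(X_3) = (5 + 5 + 5 + 3 + 8) / 5 = 26/5 = 5.2

Step 2 — sample variances and covariances s[i,j] = (1/(n-1)) · Σ_k (x_{k,i} - mean_i) · (x_{k,j} - mean_j), with n-1 = 4:
  s[X_1,X_1] = ((-0.2)·(-0.2) + (3.8)·(3.8) + (-0.2)·(-0.2) + (-1.2)·(-1.2) + (-2.2)·(-2.2)) / 4 = 20.8/4 = 5.2
  s[X_1,X_2] = ((-0.2)·(-2) + (3.8)·(1) + (-0.2)·(-2) + (-1.2)·(2) + (-2.2)·(1)) / 4 = 0/4 = 0
  s[X_1,X_3] = ((-0.2)·(-0.2) + (3.8)·(-0.2) + (-0.2)·(-0.2) + (-1.2)·(-2.2) + (-2.2)·(2.8)) / 4 = -4.2/4 = -1.05
  s[X_2,X_2] = ((-2)·(-2) + (1)·(1) + (-2)·(-2) + (2)·(2) + (1)·(1)) / 4 = 14/4 = 3.5
  s[X_2,X_3] = ((-2)·(-0.2) + (1)·(-0.2) + (-2)·(-0.2) + (2)·(-2.2) + (1)·(2.8)) / 4 = -1/4 = -0.25
  s[X_3,X_3] = ((-0.2)·(-0.2) + (-0.2)·(-0.2) + (-0.2)·(-0.2) + (-2.2)·(-2.2) + (2.8)·(2.8)) / 4 = 12.8/4 = 3.2
  Sample standard deviations s_i = √(s[i,i]):
  s(X_1) = √(5.2) = 2.2804
  s(X_2) = √(3.5) = 1.8708
  s(X_3) = √(3.2) = 1.7889

Step 3 — r_{ij} = s_{ij} / (s_i · s_j):
  r[X_1,X_1] = 1 (diagonal).
  r[X_1,X_2] = 0 / (2.2804 · 1.8708) = 0 / 4.2661 = 0
  r[X_1,X_3] = -1.05 / (2.2804 · 1.7889) = -1.05 / 4.0792 = -0.2574
  r[X_2,X_2] = 1 (diagonal).
  r[X_2,X_3] = -0.25 / (1.8708 · 1.7889) = -0.25 / 3.3466 = -0.0747
  r[X_3,X_3] = 1 (diagonal).

R is symmetric with unit diagonal. Assembling:

R = [[1, 0, -0.2574],
 [0, 1, -0.0747],
 [-0.2574, -0.0747, 1]]


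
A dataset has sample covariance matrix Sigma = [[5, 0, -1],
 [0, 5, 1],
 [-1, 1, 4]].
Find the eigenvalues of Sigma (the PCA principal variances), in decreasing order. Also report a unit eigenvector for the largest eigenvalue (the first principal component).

Step 1 — characteristic polynomial p(λ) = det(λI - Sigma) = λ³ - tr·λ² + c_1·λ - det, where tr = trace, c_1 = sum of the principal 2×2 minors, det = det(Sigma):
  tr = 5 + 5 + 4 = 14,
  c_1 = (5·5 - (0)²) + (5·4 - (-1)²) + (5·4 - (1)²) = 25 + 19 + 19 = 63,
  det = 5·(5·4 - (1)²) - (0)·((0)·4 - (1)·(-1)) + (-1)·((0)·(1) - 5·(-1)) = 5·(19) - (0)·(1) + (-1)·(5) = 90.
  So p(λ) = λ³ - 14λ² + 63λ - 90.
Step 2 — look for an integer root (rational root theorem: any rational root is an integer divisor of 90). Testing λ = 3:
  p(3) = 27 - 126 + 189 - 90 = 0  ✓
  Dividing out (λ - 3): p(λ) = (λ - 3)(λ² - 11λ + 30).
Step 3 — remaining eigenvalues from the quadratic λ² - 11λ + 30 = 0:
  Δ = 11² - 4·30 = 121 - 120 = 1,  λ = (11 ± √1)/2 = (11 ± 1)/2 = 6 or 5.
  Sorted: λ_1 = 6,  λ_2 = 5,  λ_3 = 3  (check: sum = 14 = tr ✓).

Step 4 — unit eigenvector for λ_1 = 6: v spans the null space of (Sigma - λ_1 I), whose rows are
  r_1 = (-1, 0, -1),  r_2 = (0, -1, 1),  r_3 = (-1, 1, -2).
  v is orthogonal to every row, so take v ∝ r_1 × r_2 = ((0)·(1) - (-1)·(-1), (-1)·(0) - (-1)·(1), (-1)·(-1) - (0)·(0)) = (-1, 1, 1).
  Rescale (multiply by -1 so the first nonzero entry is positive): u = (1, -1, -1).
  ||u|| = √((1)² + (-1)² + (-1)²) = √(3) ≈ 1.7321,  v_1 = u/||u|| ≈ (0.5774, -0.5774, -0.5774) (||v_1|| = 1).

λ_1 = 6,  λ_2 = 5,  λ_3 = 3;  v_1 ≈ (0.5774, -0.5774, -0.5774)


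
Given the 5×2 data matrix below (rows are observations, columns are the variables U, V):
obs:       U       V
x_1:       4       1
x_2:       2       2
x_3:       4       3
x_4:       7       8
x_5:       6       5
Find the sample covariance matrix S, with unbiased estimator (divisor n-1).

Step 1 — column means:
  mean(U) = (4 + 2 + 4 + 7 + 6) / 5 = 23/5 = 4.6
  mean(V) = (1 + 2 + 3 + 8 + 5) / 5 = 19/5 = 3.8

Step 2 — sample covariance S[i,j] = (1/(n-1)) · Σ_k (x_{k,i} - mean_i) · (x_{k,j} - mean_j), with n-1 = 4.
  S[U,U] = ((-0.6)·(-0.6) + (-2.6)·(-2.6) + (-0.6)·(-0.6) + (2.4)·(2.4) + (1.4)·(1.4)) / 4 = 15.2/4 = 3.8
  S[U,V] = ((-0.6)·(-2.8) + (-2.6)·(-1.8) + (-0.6)·(-0.8) + (2.4)·(4.2) + (1.4)·(1.2)) / 4 = 18.6/4 = 4.65
  S[V,V] = ((-2.8)·(-2.8) + (-1.8)·(-1.8) + (-0.8)·(-0.8) + (4.2)·(4.2) + (1.2)·(1.2)) / 4 = 30.8/4 = 7.7

S is symmetric (S[j,i] = S[i,j]). Assembling:

S = [[3.8, 4.65],
 [4.65, 7.7]]


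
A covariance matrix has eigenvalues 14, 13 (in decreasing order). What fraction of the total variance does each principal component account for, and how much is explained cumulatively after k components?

Step 1 — total variance = trace(Sigma) = Σ λ_i = 14 + 13 = 27.

Step 2 — fraction explained by component i = λ_i / Σ λ:
  PC1: 14/27 = 0.5185
  PC2: 13/27 = 0.4815

Step 3 — cumulative fraction after k components = (λ_1 + ... + λ_k) / Σ λ:
  k = 1: 14/27 = 0.5185
  k = 2: (14 + 13)/27 = 27/27 = 1

Summary (fraction, with percent):

explained: PC1 0.5185 (51.85%), PC2 0.4815 (48.15%);  cumulative: 0.5185, 1


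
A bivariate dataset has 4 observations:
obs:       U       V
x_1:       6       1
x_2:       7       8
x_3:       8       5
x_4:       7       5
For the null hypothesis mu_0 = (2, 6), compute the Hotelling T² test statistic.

Step 1 — sample mean vector:
  mean(U) = (6 + 7 + 8 + 7) / 4 = 28/4 = 7
  mean(V) = (1 + 8 + 5 + 5) / 4 = 19/4 = 4.75
  x̄ = (7, 4.75),  deviation x̄ - mu_0 = (7, 4.75) - (2, 6) = (5, -1.25).

Step 2 — sample covariance matrix, S[i,j] = (1/(n-1)) · Σ_k (x_{k,i} - mean_i) · (x_{k,j} - mean_j), divisor n-1 = 3:
  S[U,U] = ((-1)·(-1) + (0)·(0) + (1)·(1) + (0)·(0)) / 3 = 2/3 = 0.6667
  S[U,V] = ((-1)·(-3.75) + (0)·(3.25) + (1)·(0.25) + (0)·(0.25)) / 3 = 4/3 = 1.3333
  S[V,V] = ((-3.75)·(-3.75) + (3.25)·(3.25) + (0.25)·(0.25) + (0.25)·(0.25)) / 3 = 24.75/3 = 8.25
  S = [[0.6667, 1.3333],
 [1.3333, 8.25]].

Step 3 — invert S. det(S) = 0.6667·8.25 - (1.3333)² = 3.7222.
  S^{-1} = (1/det) · [[d, -b], [-b, a]] = [[2.2164, -0.3582],
 [-0.3582, 0.1791]].

Step 4 — quadratic form (x̄ - mu_0)^T · S^{-1} · (x̄ - mu_0):
  S^{-1} · (x̄ - mu_0) = (11.5299, -2.0149),
  (x̄ - mu_0)^T · [...] = (5)·(11.5299) + (-1.25)·(-2.0149) = 60.1679.

Step 5 — scale by n: T² = 4 · 60.1679 = 240.6716.

T² ≈ 240.6716


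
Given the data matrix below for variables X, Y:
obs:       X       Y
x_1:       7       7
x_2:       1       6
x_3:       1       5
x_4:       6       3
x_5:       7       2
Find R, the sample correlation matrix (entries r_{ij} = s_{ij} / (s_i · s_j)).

Step 1 — column means:
  mean(X) = (7 + 1 + 1 + 6 + 7) / 5 = 22/5 = 4.4
  mean(Y) = (7 + 6 + 5 + 3 + 2) / 5 = 23/5 = 4.6

Step 2 — sample variances and covariances s[i,j] = (1/(n-1)) · Σ_k (x_{k,i} - mean_i) · (x_{k,j} - mean_j), with n-1 = 4:
  s[X,X] = ((2.6)·(2.6) + (-3.4)·(-3.4) + (-3.4)·(-3.4) + (1.6)·(1.6) + (2.6)·(2.6)) / 4 = 39.2/4 = 9.8
  s[X,Y] = ((2.6)·(2.4) + (-3.4)·(1.4) + (-3.4)·(0.4) + (1.6)·(-1.6) + (2.6)·(-2.6)) / 4 = -9.2/4 = -2.3
  s[Y,Y] = ((2.4)·(2.4) + (1.4)·(1.4) + (0.4)·(0.4) + (-1.6)·(-1.6) + (-2.6)·(-2.6)) / 4 = 17.2/4 = 4.3
  Sample standard deviations s_i = √(s[i,i]):
  s(X) = √(9.8) = 3.1305
  s(Y) = √(4.3) = 2.0736

Step 3 — r_{ij} = s_{ij} / (s_i · s_j):
  r[X,X] = 1 (diagonal).
  r[X,Y] = -2.3 / (3.1305 · 2.0736) = -2.3 / 6.4915 = -0.3543
  r[Y,Y] = 1 (diagonal).

R is symmetric with unit diagonal. Assembling:

R = [[1, -0.3543],
 [-0.3543, 1]]


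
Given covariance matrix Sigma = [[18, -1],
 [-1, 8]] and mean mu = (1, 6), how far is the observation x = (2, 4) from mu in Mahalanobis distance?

Step 1 — centre the observation: (x - mu) = (1, -2).

Step 2 — invert Sigma. det(Sigma) = 18·8 - (-1)² = 143.
  Sigma^{-1} = (1/det) · [[d, -b], [-b, a]] = [[0.0559, 0.007],
 [0.007, 0.1259]].

Step 3 — form the quadratic (x - mu)^T · Sigma^{-1} · (x - mu):
  Sigma^{-1} · (x - mu) = (0.042, -0.2448).
  (x - mu)^T · [Sigma^{-1} · (x - mu)] = (1)·(0.042) + (-2)·(-0.2448) = 0.5315.

Step 4 — take square root: d = √(0.5315) ≈ 0.729.

d(x, mu) = √(0.5315) ≈ 0.729


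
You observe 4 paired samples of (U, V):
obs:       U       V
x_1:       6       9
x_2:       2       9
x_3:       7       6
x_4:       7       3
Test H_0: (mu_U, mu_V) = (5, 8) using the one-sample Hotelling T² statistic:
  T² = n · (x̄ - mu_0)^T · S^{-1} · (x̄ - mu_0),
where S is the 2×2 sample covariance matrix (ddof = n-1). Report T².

Step 1 — sample mean vector:
  mean(U) = (6 + 2 + 7 + 7) / 4 = 22/4 = 5.5
  mean(V) = (9 + 9 + 6 + 3) / 4 = 27/4 = 6.75
  x̄ = (5.5, 6.75),  deviation x̄ - mu_0 = (5.5, 6.75) - (5, 8) = (0.5, -1.25).

Step 2 — sample covariance matrix, S[i,j] = (1/(n-1)) · Σ_k (x_{k,i} - mean_i) · (x_{k,j} - mean_j), divisor n-1 = 3:
  S[U,U] = ((0.5)·(0.5) + (-3.5)·(-3.5) + (1.5)·(1.5) + (1.5)·(1.5)) / 3 = 17/3 = 5.6667
  S[U,V] = ((0.5)·(2.25) + (-3.5)·(2.25) + (1.5)·(-0.75) + (1.5)·(-3.75)) / 3 = -13.5/3 = -4.5
  S[V,V] = ((2.25)·(2.25) + (2.25)·(2.25) + (-0.75)·(-0.75) + (-3.75)·(-3.75)) / 3 = 24.75/3 = 8.25
  S = [[5.6667, -4.5],
 [-4.5, 8.25]].

Step 3 — invert S. det(S) = 5.6667·8.25 - (-4.5)² = 26.5.
  S^{-1} = (1/det) · [[d, -b], [-b, a]] = [[0.3113, 0.1698],
 [0.1698, 0.2138]].

Step 4 — quadratic form (x̄ - mu_0)^T · S^{-1} · (x̄ - mu_0):
  S^{-1} · (x̄ - mu_0) = (-0.0566, -0.1824),
  (x̄ - mu_0)^T · [...] = (0.5)·(-0.0566) + (-1.25)·(-0.1824) = 0.1997.

Step 5 — scale by n: T² = 4 · 0.1997 = 0.7987.

T² ≈ 0.7987


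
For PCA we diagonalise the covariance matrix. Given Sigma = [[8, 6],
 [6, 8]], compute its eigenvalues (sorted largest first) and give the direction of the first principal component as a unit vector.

Step 1 — characteristic polynomial of 2×2 Sigma:
  det(Sigma - λI) = λ² - trace · λ + det = 0.
  trace = 8 + 8 = 16, det = 8·8 - (6)² = 28.
Step 2 — discriminant:
  Δ = trace² - 4·det = 256 - 112 = 144.
Step 3 — eigenvalues:
  λ = (trace ± √Δ)/2 = (16 ± 12)/2,
  λ_1 = 14,  λ_2 = 2.

Step 4 — unit eigenvector for λ_1: solve (Sigma - λ_1 I)v = 0. First row:
  (8 - 14)·v_x + (6)·v_y = 0, i.e. (-6)·v_x + (6)·v_y = 0,
  so v ∝ (b, λ_1 - a) = (6, 6) = u.
  ||u|| = √((6)² + (6)²) = √(72) ≈ 8.4853,
  v_1 = u/||u|| ≈ (0.7071, 0.7071) (||v_1|| = 1).

λ_1 = 14,  λ_2 = 2;  v_1 ≈ (0.7071, 0.7071)


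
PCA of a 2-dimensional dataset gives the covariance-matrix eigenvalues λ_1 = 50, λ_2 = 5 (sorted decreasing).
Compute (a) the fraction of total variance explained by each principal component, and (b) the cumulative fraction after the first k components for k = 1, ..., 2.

Step 1 — total variance = trace(Sigma) = Σ λ_i = 50 + 5 = 55.

Step 2 — fraction explained by component i = λ_i / Σ λ:
  PC1: 50/55 = 0.9091
  PC2: 5/55 = 0.0909

Step 3 — cumulative fraction after k components = (λ_1 + ... + λ_k) / Σ λ:
  k = 1: 50/55 = 0.9091
  k = 2: (50 + 5)/55 = 55/55 = 1

Summary (fraction, with percent):

explained: PC1 0.9091 (90.91%), PC2 0.0909 (9.09%);  cumulative: 0.9091, 1


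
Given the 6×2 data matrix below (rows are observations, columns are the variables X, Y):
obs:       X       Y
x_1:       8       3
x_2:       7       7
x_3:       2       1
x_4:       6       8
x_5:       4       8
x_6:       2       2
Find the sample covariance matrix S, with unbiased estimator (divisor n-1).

Step 1 — column means:
  mean(X) = (8 + 7 + 2 + 6 + 4 + 2) / 6 = 29/6 = 4.8333
  mean(Y) = (3 + 7 + 1 + 8 + 8 + 2) / 6 = 29/6 = 4.8333

Step 2 — sample covariance S[i,j] = (1/(n-1)) · Σ_k (x_{k,i} - mean_i) · (x_{k,j} - mean_j), with n-1 = 5.
  S[X,X] = ((3.1667)·(3.1667) + (2.1667)·(2.1667) + (-2.8333)·(-2.8333) + (1.1667)·(1.1667) + (-0.8333)·(-0.8333) + (-2.8333)·(-2.8333)) / 5 = 32.8333/5 = 6.5667
  S[X,Y] = ((3.1667)·(-1.8333) + (2.1667)·(2.1667) + (-2.8333)·(-3.8333) + (1.1667)·(3.1667) + (-0.8333)·(3.1667) + (-2.8333)·(-2.8333)) / 5 = 18.8333/5 = 3.7667
  S[Y,Y] = ((-1.8333)·(-1.8333) + (2.1667)·(2.1667) + (-3.8333)·(-3.8333) + (3.1667)·(3.1667) + (3.1667)·(3.1667) + (-2.8333)·(-2.8333)) / 5 = 50.8333/5 = 10.1667

S is symmetric (S[j,i] = S[i,j]). Assembling:

S = [[6.5667, 3.7667],
 [3.7667, 10.1667]]


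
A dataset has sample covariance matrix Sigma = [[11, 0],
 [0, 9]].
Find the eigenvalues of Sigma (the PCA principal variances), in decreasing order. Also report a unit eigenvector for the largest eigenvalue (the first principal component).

Step 1 — characteristic polynomial of 2×2 Sigma:
  det(Sigma - λI) = λ² - trace · λ + det = 0.
  trace = 11 + 9 = 20, det = 11·9 - (0)² = 99.
Step 2 — discriminant:
  Δ = trace² - 4·det = 400 - 396 = 4.
Step 3 — eigenvalues:
  λ = (trace ± √Δ)/2 = (20 ± 2)/2,
  λ_1 = 11,  λ_2 = 9.

Step 4 — unit eigenvector for λ_1: Sigma is diagonal, so its eigenvectors are the coordinate axes. λ_1 = 11 is the diagonal entry on the first coordinate axis, hence
  v_1 = (1, 0) (||v_1|| = 1).

λ_1 = 11,  λ_2 = 9;  v_1 ≈ (1, 0)


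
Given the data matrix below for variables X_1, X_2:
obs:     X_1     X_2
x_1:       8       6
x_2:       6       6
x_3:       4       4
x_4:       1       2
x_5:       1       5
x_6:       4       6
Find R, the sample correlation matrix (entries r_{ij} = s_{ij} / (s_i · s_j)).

Step 1 — column means:
  mean(X_1) = (8 + 6 + 4 + 1 + 1 + 4) / 6 = 24/6 = 4
  mean(X_2) = (6 + 6 + 4 + 2 + 5 + 6) / 6 = 29/6 = 4.8333

Step 2 — sample variances and covariances s[i,j] = (1/(n-1)) · Σ_k (x_{k,i} - mean_i) · (x_{k,j} - mean_j), with n-1 = 5:
  s[X_1,X_1] = ((4)·(4) + (2)·(2) + (0)·(0) + (-3)·(-3) + (-3)·(-3) + (0)·(0)) / 5 = 38/5 = 7.6
  s[X_1,X_2] = ((4)·(1.1667) + (2)·(1.1667) + (0)·(-0.8333) + (-3)·(-2.8333) + (-3)·(0.1667) + (0)·(1.1667)) / 5 = 15/5 = 3
  s[X_2,X_2] = ((1.1667)·(1.1667) + (1.1667)·(1.1667) + (-0.8333)·(-0.8333) + (-2.8333)·(-2.8333) + (0.1667)·(0.1667) + (1.1667)·(1.1667)) / 5 = 12.8333/5 = 2.5667
  Sample standard deviations s_i = √(s[i,i]):
  s(X_1) = √(7.6) = 2.7568
  s(X_2) = √(2.5667) = 1.6021

Step 3 — r_{ij} = s_{ij} / (s_i · s_j):
  r[X_1,X_1] = 1 (diagonal).
  r[X_1,X_2] = 3 / (2.7568 · 1.6021) = 3 / 4.4166 = 0.6793
  r[X_2,X_2] = 1 (diagonal).

R is symmetric with unit diagonal. Assembling:

R = [[1, 0.6793],
 [0.6793, 1]]


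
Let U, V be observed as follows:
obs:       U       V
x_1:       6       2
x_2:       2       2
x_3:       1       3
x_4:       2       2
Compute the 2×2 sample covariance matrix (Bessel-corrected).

Step 1 — column means:
  mean(U) = (6 + 2 + 1 + 2) / 4 = 11/4 = 2.75
  mean(V) = (2 + 2 + 3 + 2) / 4 = 9/4 = 2.25

Step 2 — sample covariance S[i,j] = (1/(n-1)) · Σ_k (x_{k,i} - mean_i) · (x_{k,j} - mean_j), with n-1 = 3.
  S[U,U] = ((3.25)·(3.25) + (-0.75)·(-0.75) + (-1.75)·(-1.75) + (-0.75)·(-0.75)) / 3 = 14.75/3 = 4.9167
  S[U,V] = ((3.25)·(-0.25) + (-0.75)·(-0.25) + (-1.75)·(0.75) + (-0.75)·(-0.25)) / 3 = -1.75/3 = -0.5833
  S[V,V] = ((-0.25)·(-0.25) + (-0.25)·(-0.25) + (0.75)·(0.75) + (-0.25)·(-0.25)) / 3 = 0.75/3 = 0.25

S is symmetric (S[j,i] = S[i,j]). Assembling:

S = [[4.9167, -0.5833],
 [-0.5833, 0.25]]


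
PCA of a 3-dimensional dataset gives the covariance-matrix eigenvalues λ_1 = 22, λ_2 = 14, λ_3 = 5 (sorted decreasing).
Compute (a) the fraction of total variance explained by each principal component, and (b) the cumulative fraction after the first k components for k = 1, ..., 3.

Step 1 — total variance = trace(Sigma) = Σ λ_i = 22 + 14 + 5 = 41.

Step 2 — fraction explained by component i = λ_i / Σ λ:
  PC1: 22/41 = 0.5366
  PC2: 14/41 = 0.3415
  PC3: 5/41 = 0.122

Step 3 — cumulative fraction after k components = (λ_1 + ... + λ_k) / Σ λ:
  k = 1: 22/41 = 0.5366
  k = 2: (22 + 14)/41 = 36/41 = 0.878
  k = 3: (22 + 14 + 5)/41 = 41/41 = 1

Summary (fraction, with percent):

explained: PC1 0.5366 (53.66%), PC2 0.3415 (34.15%), PC3 0.122 (12.2%);  cumulative: 0.5366, 0.878, 1


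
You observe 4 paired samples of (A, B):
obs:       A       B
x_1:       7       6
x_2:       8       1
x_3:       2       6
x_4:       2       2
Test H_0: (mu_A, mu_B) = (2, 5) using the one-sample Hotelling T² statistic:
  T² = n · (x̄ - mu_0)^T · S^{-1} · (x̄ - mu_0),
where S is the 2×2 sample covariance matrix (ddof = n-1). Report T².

Step 1 — sample mean vector:
  mean(A) = (7 + 8 + 2 + 2) / 4 = 19/4 = 4.75
  mean(B) = (6 + 1 + 6 + 2) / 4 = 15/4 = 3.75
  x̄ = (4.75, 3.75),  deviation x̄ - mu_0 = (4.75, 3.75) - (2, 5) = (2.75, -1.25).

Step 2 — sample covariance matrix, S[i,j] = (1/(n-1)) · Σ_k (x_{k,i} - mean_i) · (x_{k,j} - mean_j), divisor n-1 = 3:
  S[A,A] = ((2.25)·(2.25) + (3.25)·(3.25) + (-2.75)·(-2.75) + (-2.75)·(-2.75)) / 3 = 30.75/3 = 10.25
  S[A,B] = ((2.25)·(2.25) + (3.25)·(-2.75) + (-2.75)·(2.25) + (-2.75)·(-1.75)) / 3 = -5.25/3 = -1.75
  S[B,B] = ((2.25)·(2.25) + (-2.75)·(-2.75) + (2.25)·(2.25) + (-1.75)·(-1.75)) / 3 = 20.75/3 = 6.9167
  S = [[10.25, -1.75],
 [-1.75, 6.9167]].

Step 3 — invert S. det(S) = 10.25·6.9167 - (-1.75)² = 67.8333.
  S^{-1} = (1/det) · [[d, -b], [-b, a]] = [[0.102, 0.0258],
 [0.0258, 0.1511]].

Step 4 — quadratic form (x̄ - mu_0)^T · S^{-1} · (x̄ - mu_0):
  S^{-1} · (x̄ - mu_0) = (0.2482, -0.1179),
  (x̄ - mu_0)^T · [...] = (2.75)·(0.2482) + (-1.25)·(-0.1179) = 0.8299.

Step 5 — scale by n: T² = 4 · 0.8299 = 3.3194.

T² ≈ 3.3194


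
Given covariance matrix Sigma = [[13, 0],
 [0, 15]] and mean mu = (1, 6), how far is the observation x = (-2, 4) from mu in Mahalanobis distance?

Step 1 — centre the observation: (x - mu) = (-3, -2).

Step 2 — invert Sigma. det(Sigma) = 13·15 - (0)² = 195.
  Sigma^{-1} = (1/det) · [[d, -b], [-b, a]] = [[0.0769, 0],
 [0, 0.0667]].

Step 3 — form the quadratic (x - mu)^T · Sigma^{-1} · (x - mu):
  Sigma^{-1} · (x - mu) = (-0.2308, -0.1333).
  (x - mu)^T · [Sigma^{-1} · (x - mu)] = (-3)·(-0.2308) + (-2)·(-0.1333) = 0.959.

Step 4 — take square root: d = √(0.959) ≈ 0.9793.

d(x, mu) = √(0.959) ≈ 0.9793


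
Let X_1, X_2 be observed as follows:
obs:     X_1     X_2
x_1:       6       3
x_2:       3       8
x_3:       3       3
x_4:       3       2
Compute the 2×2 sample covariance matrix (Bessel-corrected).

Step 1 — column means:
  mean(X_1) = (6 + 3 + 3 + 3) / 4 = 15/4 = 3.75
  mean(X_2) = (3 + 8 + 3 + 2) / 4 = 16/4 = 4

Step 2 — sample covariance S[i,j] = (1/(n-1)) · Σ_k (x_{k,i} - mean_i) · (x_{k,j} - mean_j), with n-1 = 3.
  S[X_1,X_1] = ((2.25)·(2.25) + (-0.75)·(-0.75) + (-0.75)·(-0.75) + (-0.75)·(-0.75)) / 3 = 6.75/3 = 2.25
  S[X_1,X_2] = ((2.25)·(-1) + (-0.75)·(4) + (-0.75)·(-1) + (-0.75)·(-2)) / 3 = -3/3 = -1
  S[X_2,X_2] = ((-1)·(-1) + (4)·(4) + (-1)·(-1) + (-2)·(-2)) / 3 = 22/3 = 7.3333

S is symmetric (S[j,i] = S[i,j]). Assembling:

S = [[2.25, -1],
 [-1, 7.3333]]


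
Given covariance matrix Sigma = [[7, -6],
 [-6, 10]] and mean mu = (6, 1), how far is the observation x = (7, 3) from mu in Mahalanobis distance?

Step 1 — centre the observation: (x - mu) = (1, 2).

Step 2 — invert Sigma. det(Sigma) = 7·10 - (-6)² = 34.
  Sigma^{-1} = (1/det) · [[d, -b], [-b, a]] = [[0.2941, 0.1765],
 [0.1765, 0.2059]].

Step 3 — form the quadratic (x - mu)^T · Sigma^{-1} · (x - mu):
  Sigma^{-1} · (x - mu) = (0.6471, 0.5882).
  (x - mu)^T · [Sigma^{-1} · (x - mu)] = (1)·(0.6471) + (2)·(0.5882) = 1.8235.

Step 4 — take square root: d = √(1.8235) ≈ 1.3504.

d(x, mu) = √(1.8235) ≈ 1.3504


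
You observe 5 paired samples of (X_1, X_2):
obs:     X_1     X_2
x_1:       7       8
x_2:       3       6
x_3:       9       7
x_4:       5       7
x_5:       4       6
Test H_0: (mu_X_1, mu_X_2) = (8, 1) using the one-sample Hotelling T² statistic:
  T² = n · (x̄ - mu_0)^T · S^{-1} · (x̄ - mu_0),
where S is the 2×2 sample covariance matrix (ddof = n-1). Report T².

Step 1 — sample mean vector:
  mean(X_1) = (7 + 3 + 9 + 5 + 4) / 5 = 28/5 = 5.6
  mean(X_2) = (8 + 6 + 7 + 7 + 6) / 5 = 34/5 = 6.8
  x̄ = (5.6, 6.8),  deviation x̄ - mu_0 = (5.6, 6.8) - (8, 1) = (-2.4, 5.8).

Step 2 — sample covariance matrix, S[i,j] = (1/(n-1)) · Σ_k (x_{k,i} - mean_i) · (x_{k,j} - mean_j), divisor n-1 = 4:
  S[X_1,X_1] = ((1.4)·(1.4) + (-2.6)·(-2.6) + (3.4)·(3.4) + (-0.6)·(-0.6) + (-1.6)·(-1.6)) / 4 = 23.2/4 = 5.8
  S[X_1,X_2] = ((1.4)·(1.2) + (-2.6)·(-0.8) + (3.4)·(0.2) + (-0.6)·(0.2) + (-1.6)·(-0.8)) / 4 = 5.6/4 = 1.4
  S[X_2,X_2] = ((1.2)·(1.2) + (-0.8)·(-0.8) + (0.2)·(0.2) + (0.2)·(0.2) + (-0.8)·(-0.8)) / 4 = 2.8/4 = 0.7
  S = [[5.8, 1.4],
 [1.4, 0.7]].

Step 3 — invert S. det(S) = 5.8·0.7 - (1.4)² = 2.1.
  S^{-1} = (1/det) · [[d, -b], [-b, a]] = [[0.3333, -0.6667],
 [-0.6667, 2.7619]].

Step 4 — quadratic form (x̄ - mu_0)^T · S^{-1} · (x̄ - mu_0):
  S^{-1} · (x̄ - mu_0) = (-4.6667, 17.619),
  (x̄ - mu_0)^T · [...] = (-2.4)·(-4.6667) + (5.8)·(17.619) = 113.3905.

Step 5 — scale by n: T² = 5 · 113.3905 = 566.9524.

T² ≈ 566.9524


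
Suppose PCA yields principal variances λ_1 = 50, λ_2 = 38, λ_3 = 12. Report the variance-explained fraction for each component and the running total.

Step 1 — total variance = trace(Sigma) = Σ λ_i = 50 + 38 + 12 = 100.

Step 2 — fraction explained by component i = λ_i / Σ λ:
  PC1: 50/100 = 0.5
  PC2: 38/100 = 0.38
  PC3: 12/100 = 0.12

Step 3 — cumulative fraction after k components = (λ_1 + ... + λ_k) / Σ λ:
  k = 1: 50/100 = 0.5
  k = 2: (50 + 38)/100 = 88/100 = 0.88
  k = 3: (50 + 38 + 12)/100 = 100/100 = 1

Summary (fraction, with percent):

explained: PC1 0.5 (50%), PC2 0.38 (38%), PC3 0.12 (12%);  cumulative: 0.5, 0.88, 1


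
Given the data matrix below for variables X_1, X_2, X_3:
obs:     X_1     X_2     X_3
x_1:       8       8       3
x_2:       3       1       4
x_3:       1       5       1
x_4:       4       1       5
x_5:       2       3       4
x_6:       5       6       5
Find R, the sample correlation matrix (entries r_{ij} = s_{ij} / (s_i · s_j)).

Step 1 — column means:
  mean(X_1) = (8 + 3 + 1 + 4 + 2 + 5) / 6 = 23/6 = 3.8333
  mean(X_2) = (8 + 1 + 5 + 1 + 3 + 6) / 6 = 24/6 = 4
  mean(X_3) = (3 + 4 + 1 + 5 + 4 + 5) / 6 = 22/6 = 3.6667

Step 2 — sample variances and covariances s[i,j] = (1/(n-1)) · Σ_k (x_{k,i} - mean_i) · (x_{k,j} - mean_j), with n-1 = 5:
  s[X_1,X_1] = ((4.1667)·(4.1667) + (-0.8333)·(-0.8333) + (-2.8333)·(-2.8333) + (0.1667)·(0.1667) + (-1.8333)·(-1.8333) + (1.1667)·(1.1667)) / 5 = 30.8333/5 = 6.1667
  s[X_1,X_2] = ((4.1667)·(4) + (-0.8333)·(-3) + (-2.8333)·(1) + (0.1667)·(-3) + (-1.8333)·(-1) + (1.1667)·(2)) / 5 = 20/5 = 4
  s[X_1,X_3] = ((4.1667)·(-0.6667) + (-0.8333)·(0.3333) + (-2.8333)·(-2.6667) + (0.1667)·(1.3333) + (-1.8333)·(0.3333) + (1.1667)·(1.3333)) / 5 = 5.6667/5 = 1.1333
  s[X_2,X_2] = ((4)·(4) + (-3)·(-3) + (1)·(1) + (-3)·(-3) + (-1)·(-1) + (2)·(2)) / 5 = 40/5 = 8
  s[X_2,X_3] = ((4)·(-0.6667) + (-3)·(0.3333) + (1)·(-2.6667) + (-3)·(1.3333) + (-1)·(0.3333) + (2)·(1.3333)) / 5 = -8/5 = -1.6
  s[X_3,X_3] = ((-0.6667)·(-0.6667) + (0.3333)·(0.3333) + (-2.6667)·(-2.6667) + (1.3333)·(1.3333) + (0.3333)·(0.3333) + (1.3333)·(1.3333)) / 5 = 11.3333/5 = 2.2667
  Sample standard deviations s_i = √(s[i,i]):
  s(X_1) = √(6.1667) = 2.4833
  s(X_2) = √(8) = 2.8284
  s(X_3) = √(2.2667) = 1.5055

Step 3 — r_{ij} = s_{ij} / (s_i · s_j):
  r[X_1,X_1] = 1 (diagonal).
  r[X_1,X_2] = 4 / (2.4833 · 2.8284) = 4 / 7.0238 = 0.5695
  r[X_1,X_3] = 1.1333 / (2.4833 · 1.5055) = 1.1333 / 3.7387 = 0.3031
  r[X_2,X_2] = 1 (diagonal).
  r[X_2,X_3] = -1.6 / (2.8284 · 1.5055) = -1.6 / 4.2583 = -0.3757
  r[X_3,X_3] = 1 (diagonal).

R is symmetric with unit diagonal. Assembling:

R = [[1, 0.5695, 0.3031],
 [0.5695, 1, -0.3757],
 [0.3031, -0.3757, 1]]


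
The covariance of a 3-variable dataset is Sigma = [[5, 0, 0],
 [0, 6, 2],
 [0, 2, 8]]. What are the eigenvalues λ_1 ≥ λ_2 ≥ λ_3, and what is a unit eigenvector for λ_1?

Step 1 — characteristic polynomial p(λ) = det(λI - Sigma) = λ³ - tr·λ² + c_1·λ - det, where tr = trace, c_1 = sum of the principal 2×2 minors, det = det(Sigma):
  tr = 5 + 6 + 8 = 19,
  c_1 = (5·6 - (0)²) + (5·8 - (0)²) + (6·8 - (2)²) = 30 + 40 + 44 = 114,
  det = 5·(6·8 - (2)²) - (0)·((0)·8 - (2)·(0)) + (0)·((0)·(2) - 6·(0)) = 5·(44) - (0)·(0) + (0)·(0) = 220.
  So p(λ) = λ³ - 19λ² + 114λ - 220.
Step 2 — look for an integer root (rational root theorem: any rational root is an integer divisor of 220). Testing λ = 5:
  p(5) = 125 - 475 + 570 - 220 = 0  ✓
  Dividing out (λ - 5): p(λ) = (λ - 5)(λ² - 14λ + 44).
Step 3 — remaining eigenvalues from the quadratic λ² - 14λ + 44 = 0:
  Δ = 14² - 4·44 = 196 - 176 = 20,  λ = (14 ± √20)/2 = (14 ± 4.4721)/2 ≈ 9.2361 or 4.7639.
  Sorted: λ_1 = 9.2361,  λ_2 = 5,  λ_3 = 4.7639  (check: sum = 19 = tr ✓).

Step 4 — unit eigenvector for λ_1 ≈ 9.2361: v spans the null space of (Sigma - λ_1 I), whose rows are
  r_1 = (-4.2361, 0, 0),  r_2 = (0, -3.2361, 2),  r_3 = (0, 2, -1.2361).
  v is orthogonal to every row, so take v ∝ r_1 × r_2 = ((0)·(2) - (0)·(-3.2361), (0)·(0) - (-4.2361)·(2), (-4.2361)·(-3.2361) - (0)·(0)) ≈ (0, 8.4721, 13.7082).
  Let u = (0, 8.4721, 13.7082).
  ||u|| = √((0)² + (8.4721)² + (13.7082)²) = √(259.6919) ≈ 16.115,  v_1 = u/||u|| ≈ (0, 0.5257, 0.8507) (||v_1|| = 1).

λ_1 = 9.2361,  λ_2 = 5,  λ_3 = 4.7639;  v_1 ≈ (0, 0.5257, 0.8507)


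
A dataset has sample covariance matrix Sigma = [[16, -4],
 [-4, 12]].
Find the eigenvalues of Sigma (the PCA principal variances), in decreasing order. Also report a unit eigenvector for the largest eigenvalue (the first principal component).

Step 1 — characteristic polynomial of 2×2 Sigma:
  det(Sigma - λI) = λ² - trace · λ + det = 0.
  trace = 16 + 12 = 28, det = 16·12 - (-4)² = 176.
Step 2 — discriminant:
  Δ = trace² - 4·det = 784 - 704 = 80.
Step 3 — eigenvalues:
  λ = (trace ± √Δ)/2 = (28 ± 8.9443)/2,
  λ_1 = 18.4721,  λ_2 = 9.5279.

Step 4 — unit eigenvector for λ_1: solve (Sigma - λ_1 I)v = 0. First row:
  (16 - 18.4721)·v_x + (-4)·v_y = 0, i.e. (-2.4721)·v_x + (-4)·v_y = 0,
  so v ∝ (b, λ_1 - a) = (-4, 2.4721); multiply by -1 so the first entry is positive: u = (4, -2.4721).
  ||u|| = √((4)² + (-2.4721)²) = √(22.1115) ≈ 4.7023,
  v_1 = u/||u|| ≈ (0.8507, -0.5257) (||v_1|| = 1).

λ_1 = 18.4721,  λ_2 = 9.5279;  v_1 ≈ (0.8507, -0.5257)


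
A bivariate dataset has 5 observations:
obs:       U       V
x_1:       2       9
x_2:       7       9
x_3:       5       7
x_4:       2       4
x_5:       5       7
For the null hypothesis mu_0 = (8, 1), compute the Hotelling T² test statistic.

Step 1 — sample mean vector:
  mean(U) = (2 + 7 + 5 + 2 + 5) / 5 = 21/5 = 4.2
  mean(V) = (9 + 9 + 7 + 4 + 7) / 5 = 36/5 = 7.2
  x̄ = (4.2, 7.2),  deviation x̄ - mu_0 = (4.2, 7.2) - (8, 1) = (-3.8, 6.2).

Step 2 — sample covariance matrix, S[i,j] = (1/(n-1)) · Σ_k (x_{k,i} - mean_i) · (x_{k,j} - mean_j), divisor n-1 = 4:
  S[U,U] = ((-2.2)·(-2.2) + (2.8)·(2.8) + (0.8)·(0.8) + (-2.2)·(-2.2) + (0.8)·(0.8)) / 4 = 18.8/4 = 4.7
  S[U,V] = ((-2.2)·(1.8) + (2.8)·(1.8) + (0.8)·(-0.2) + (-2.2)·(-3.2) + (0.8)·(-0.2)) / 4 = 7.8/4 = 1.95
  S[V,V] = ((1.8)·(1.8) + (1.8)·(1.8) + (-0.2)·(-0.2) + (-3.2)·(-3.2) + (-0.2)·(-0.2)) / 4 = 16.8/4 = 4.2
  S = [[4.7, 1.95],
 [1.95, 4.2]].

Step 3 — invert S. det(S) = 4.7·4.2 - (1.95)² = 15.9375.
  S^{-1} = (1/det) · [[d, -b], [-b, a]] = [[0.2635, -0.1224],
 [-0.1224, 0.2949]].

Step 4 — quadratic form (x̄ - mu_0)^T · S^{-1} · (x̄ - mu_0):
  S^{-1} · (x̄ - mu_0) = (-1.76, 2.2933),
  (x̄ - mu_0)^T · [...] = (-3.8)·(-1.76) + (6.2)·(2.2933) = 20.9067.

Step 5 — scale by n: T² = 5 · 20.9067 = 104.5333.

T² ≈ 104.5333


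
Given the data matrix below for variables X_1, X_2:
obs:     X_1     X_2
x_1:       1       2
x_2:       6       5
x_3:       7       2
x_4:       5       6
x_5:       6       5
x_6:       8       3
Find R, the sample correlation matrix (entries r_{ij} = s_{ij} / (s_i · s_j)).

Step 1 — column means:
  mean(X_1) = (1 + 6 + 7 + 5 + 6 + 8) / 6 = 33/6 = 5.5
  mean(X_2) = (2 + 5 + 2 + 6 + 5 + 3) / 6 = 23/6 = 3.8333

Step 2 — sample variances and covariances s[i,j] = (1/(n-1)) · Σ_k (x_{k,i} - mean_i) · (x_{k,j} - mean_j), with n-1 = 5:
  s[X_1,X_1] = ((-4.5)·(-4.5) + (0.5)·(0.5) + (1.5)·(1.5) + (-0.5)·(-0.5) + (0.5)·(0.5) + (2.5)·(2.5)) / 5 = 29.5/5 = 5.9
  s[X_1,X_2] = ((-4.5)·(-1.8333) + (0.5)·(1.1667) + (1.5)·(-1.8333) + (-0.5)·(2.1667) + (0.5)·(1.1667) + (2.5)·(-0.8333)) / 5 = 3.5/5 = 0.7
  s[X_2,X_2] = ((-1.8333)·(-1.8333) + (1.1667)·(1.1667) + (-1.8333)·(-1.8333) + (2.1667)·(2.1667) + (1.1667)·(1.1667) + (-0.8333)·(-0.8333)) / 5 = 14.8333/5 = 2.9667
  Sample standard deviations s_i = √(s[i,i]):
  s(X_1) = √(5.9) = 2.429
  s(X_2) = √(2.9667) = 1.7224

Step 3 — r_{ij} = s_{ij} / (s_i · s_j):
  r[X_1,X_1] = 1 (diagonal).
  r[X_1,X_2] = 0.7 / (2.429 · 1.7224) = 0.7 / 4.1837 = 0.1673
  r[X_2,X_2] = 1 (diagonal).

R is symmetric with unit diagonal. Assembling:

R = [[1, 0.1673],
 [0.1673, 1]]


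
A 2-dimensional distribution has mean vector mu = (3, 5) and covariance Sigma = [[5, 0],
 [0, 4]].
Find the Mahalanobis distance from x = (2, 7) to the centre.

Step 1 — centre the observation: (x - mu) = (-1, 2).

Step 2 — invert Sigma. det(Sigma) = 5·4 - (0)² = 20.
  Sigma^{-1} = (1/det) · [[d, -b], [-b, a]] = [[0.2, 0],
 [0, 0.25]].

Step 3 — form the quadratic (x - mu)^T · Sigma^{-1} · (x - mu):
  Sigma^{-1} · (x - mu) = (-0.2, 0.5).
  (x - mu)^T · [Sigma^{-1} · (x - mu)] = (-1)·(-0.2) + (2)·(0.5) = 1.2.

Step 4 — take square root: d = √(1.2) ≈ 1.0954.

d(x, mu) = √(1.2) ≈ 1.0954


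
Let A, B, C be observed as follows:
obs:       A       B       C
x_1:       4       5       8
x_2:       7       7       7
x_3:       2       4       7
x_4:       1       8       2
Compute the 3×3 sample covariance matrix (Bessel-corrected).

Step 1 — column means:
  mean(A) = (4 + 7 + 2 + 1) / 4 = 14/4 = 3.5
  mean(B) = (5 + 7 + 4 + 8) / 4 = 24/4 = 6
  mean(C) = (8 + 7 + 7 + 2) / 4 = 24/4 = 6

Step 2 — sample covariance S[i,j] = (1/(n-1)) · Σ_k (x_{k,i} - mean_i) · (x_{k,j} - mean_j), with n-1 = 3.
  S[A,A] = ((0.5)·(0.5) + (3.5)·(3.5) + (-1.5)·(-1.5) + (-2.5)·(-2.5)) / 3 = 21/3 = 7
  S[A,B] = ((0.5)·(-1) + (3.5)·(1) + (-1.5)·(-2) + (-2.5)·(2)) / 3 = 1/3 = 0.3333
  S[A,C] = ((0.5)·(2) + (3.5)·(1) + (-1.5)·(1) + (-2.5)·(-4)) / 3 = 13/3 = 4.3333
  S[B,B] = ((-1)·(-1) + (1)·(1) + (-2)·(-2) + (2)·(2)) / 3 = 10/3 = 3.3333
  S[B,C] = ((-1)·(2) + (1)·(1) + (-2)·(1) + (2)·(-4)) / 3 = -11/3 = -3.6667
  S[C,C] = ((2)·(2) + (1)·(1) + (1)·(1) + (-4)·(-4)) / 3 = 22/3 = 7.3333

S is symmetric (S[j,i] = S[i,j]). Assembling:

S = [[7, 0.3333, 4.3333],
 [0.3333, 3.3333, -3.6667],
 [4.3333, -3.6667, 7.3333]]


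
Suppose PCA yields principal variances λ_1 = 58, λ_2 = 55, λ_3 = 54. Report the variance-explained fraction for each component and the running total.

Step 1 — total variance = trace(Sigma) = Σ λ_i = 58 + 55 + 54 = 167.

Step 2 — fraction explained by component i = λ_i / Σ λ:
  PC1: 58/167 = 0.3473
  PC2: 55/167 = 0.3293
  PC3: 54/167 = 0.3234

Step 3 — cumulative fraction after k components = (λ_1 + ... + λ_k) / Σ λ:
  k = 1: 58/167 = 0.3473
  k = 2: (58 + 55)/167 = 113/167 = 0.6766
  k = 3: (58 + 55 + 54)/167 = 167/167 = 1

Summary (fraction, with percent):

explained: PC1 0.3473 (34.73%), PC2 0.3293 (32.93%), PC3 0.3234 (32.34%);  cumulative: 0.3473, 0.6766, 1


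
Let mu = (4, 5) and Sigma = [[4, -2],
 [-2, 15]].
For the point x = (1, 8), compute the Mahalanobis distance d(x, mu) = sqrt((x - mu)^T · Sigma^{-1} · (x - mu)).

Step 1 — centre the observation: (x - mu) = (-3, 3).

Step 2 — invert Sigma. det(Sigma) = 4·15 - (-2)² = 56.
  Sigma^{-1} = (1/det) · [[d, -b], [-b, a]] = [[0.2679, 0.0357],
 [0.0357, 0.0714]].

Step 3 — form the quadratic (x - mu)^T · Sigma^{-1} · (x - mu):
  Sigma^{-1} · (x - mu) = (-0.6964, 0.1071).
  (x - mu)^T · [Sigma^{-1} · (x - mu)] = (-3)·(-0.6964) + (3)·(0.1071) = 2.4107.

Step 4 — take square root: d = √(2.4107) ≈ 1.5526.

d(x, mu) = √(2.4107) ≈ 1.5526


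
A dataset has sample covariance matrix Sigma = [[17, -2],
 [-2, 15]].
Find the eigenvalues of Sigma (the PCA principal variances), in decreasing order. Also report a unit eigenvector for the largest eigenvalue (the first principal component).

Step 1 — characteristic polynomial of 2×2 Sigma:
  det(Sigma - λI) = λ² - trace · λ + det = 0.
  trace = 17 + 15 = 32, det = 17·15 - (-2)² = 251.
Step 2 — discriminant:
  Δ = trace² - 4·det = 1024 - 1004 = 20.
Step 3 — eigenvalues:
  λ = (trace ± √Δ)/2 = (32 ± 4.4721)/2,
  λ_1 = 18.2361,  λ_2 = 13.7639.

Step 4 — unit eigenvector for λ_1: solve (Sigma - λ_1 I)v = 0. First row:
  (17 - 18.2361)·v_x + (-2)·v_y = 0, i.e. (-1.2361)·v_x + (-2)·v_y = 0,
  so v ∝ (b, λ_1 - a) = (-2, 1.2361); multiply by -1 so the first entry is positive: u = (2, -1.2361).
  ||u|| = √((2)² + (-1.2361)²) = √(5.5279) ≈ 2.3511,
  v_1 = u/||u|| ≈ (0.8507, -0.5257) (||v_1|| = 1).

λ_1 = 18.2361,  λ_2 = 13.7639;  v_1 ≈ (0.8507, -0.5257)


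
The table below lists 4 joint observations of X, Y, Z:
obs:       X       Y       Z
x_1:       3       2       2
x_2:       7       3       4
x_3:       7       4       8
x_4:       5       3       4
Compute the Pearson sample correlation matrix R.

Step 1 — column means:
  mean(X) = (3 + 7 + 7 + 5) / 4 = 22/4 = 5.5
  mean(Y) = (2 + 3 + 4 + 3) / 4 = 12/4 = 3
  mean(Z) = (2 + 4 + 8 + 4) / 4 = 18/4 = 4.5

Step 2 — sample variances and covariances s[i,j] = (1/(n-1)) · Σ_k (x_{k,i} - mean_i) · (x_{k,j} - mean_j), with n-1 = 3:
  s[X,X] = ((-2.5)·(-2.5) + (1.5)·(1.5) + (1.5)·(1.5) + (-0.5)·(-0.5)) / 3 = 11/3 = 3.6667
  s[X,Y] = ((-2.5)·(-1) + (1.5)·(0) + (1.5)·(1) + (-0.5)·(0)) / 3 = 4/3 = 1.3333
  s[X,Z] = ((-2.5)·(-2.5) + (1.5)·(-0.5) + (1.5)·(3.5) + (-0.5)·(-0.5)) / 3 = 11/3 = 3.6667
  s[Y,Y] = ((-1)·(-1) + (0)·(0) + (1)·(1) + (0)·(0)) / 3 = 2/3 = 0.6667
  s[Y,Z] = ((-1)·(-2.5) + (0)·(-0.5) + (1)·(3.5) + (0)·(-0.5)) / 3 = 6/3 = 2
  s[Z,Z] = ((-2.5)·(-2.5) + (-0.5)·(-0.5) + (3.5)·(3.5) + (-0.5)·(-0.5)) / 3 = 19/3 = 6.3333
  Sample standard deviations s_i = √(s[i,i]):
  s(X) = √(3.6667) = 1.9149
  s(Y) = √(0.6667) = 0.8165
  s(Z) = √(6.3333) = 2.5166

Step 3 — r_{ij} = s_{ij} / (s_i · s_j):
  r[X,X] = 1 (diagonal).
  r[X,Y] = 1.3333 / (1.9149 · 0.8165) = 1.3333 / 1.5635 = 0.8528
  r[X,Z] = 3.6667 / (1.9149 · 2.5166) = 3.6667 / 4.8189 = 0.7609
  r[Y,Y] = 1 (diagonal).
  r[Y,Z] = 2 / (0.8165 · 2.5166) = 2 / 2.0548 = 0.9733
  r[Z,Z] = 1 (diagonal).

R is symmetric with unit diagonal. Assembling:

R = [[1, 0.8528, 0.7609],
 [0.8528, 1, 0.9733],
 [0.7609, 0.9733, 1]]


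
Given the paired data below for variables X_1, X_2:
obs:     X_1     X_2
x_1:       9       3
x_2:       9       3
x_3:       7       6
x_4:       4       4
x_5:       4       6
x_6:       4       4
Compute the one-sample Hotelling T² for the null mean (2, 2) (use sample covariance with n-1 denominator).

Step 1 — sample mean vector:
  mean(X_1) = (9 + 9 + 7 + 4 + 4 + 4) / 6 = 37/6 = 6.1667
  mean(X_2) = (3 + 3 + 6 + 4 + 6 + 4) / 6 = 26/6 = 4.3333
  x̄ = (6.1667, 4.3333),  deviation x̄ - mu_0 = (6.1667, 4.3333) - (2, 2) = (4.1667, 2.3333).

Step 2 — sample covariance matrix, S[i,j] = (1/(n-1)) · Σ_k (x_{k,i} - mean_i) · (x_{k,j} - mean_j), divisor n-1 = 5:
  S[X_1,X_1] = ((2.8333)·(2.8333) + (2.8333)·(2.8333) + (0.8333)·(0.8333) + (-2.1667)·(-2.1667) + (-2.1667)·(-2.1667) + (-2.1667)·(-2.1667)) / 5 = 30.8333/5 = 6.1667
  S[X_1,X_2] = ((2.8333)·(-1.3333) + (2.8333)·(-1.3333) + (0.8333)·(1.6667) + (-2.1667)·(-0.3333) + (-2.1667)·(1.6667) + (-2.1667)·(-0.3333)) / 5 = -8.3333/5 = -1.6667
  S[X_2,X_2] = ((-1.3333)·(-1.3333) + (-1.3333)·(-1.3333) + (1.6667)·(1.6667) + (-0.3333)·(-0.3333) + (1.6667)·(1.6667) + (-0.3333)·(-0.3333)) / 5 = 9.3333/5 = 1.8667
  S = [[6.1667, -1.6667],
 [-1.6667, 1.8667]].

Step 3 — invert S. det(S) = 6.1667·1.8667 - (-1.6667)² = 8.7333.
  S^{-1} = (1/det) · [[d, -b], [-b, a]] = [[0.2137, 0.1908],
 [0.1908, 0.7061]].

Step 4 — quadratic form (x̄ - mu_0)^T · S^{-1} · (x̄ - mu_0):
  S^{-1} · (x̄ - mu_0) = (1.3359, 2.4427),
  (x̄ - mu_0)^T · [...] = (4.1667)·(1.3359) + (2.3333)·(2.4427) = 11.2659.

Step 5 — scale by n: T² = 6 · 11.2659 = 67.5954.

T² ≈ 67.5954
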